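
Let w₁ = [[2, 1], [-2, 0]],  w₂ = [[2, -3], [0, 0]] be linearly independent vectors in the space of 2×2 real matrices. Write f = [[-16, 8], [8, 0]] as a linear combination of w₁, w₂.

Work in coordinates with respect to the standard basis {E₁₁, E₁₂, E₂₁, E₂₂}.
Since w₁, w₂ are independent, the coefficients expressing f are uniquely determined by a linear system.
Back-substitution yields (a₁, a₂) = (-4, -4).

f = -4w₁ - 4w₂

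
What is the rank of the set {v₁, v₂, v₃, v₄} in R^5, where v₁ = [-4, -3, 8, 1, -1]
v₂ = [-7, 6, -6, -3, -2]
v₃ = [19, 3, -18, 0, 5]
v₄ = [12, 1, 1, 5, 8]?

Put the 5×4 matrix [v₁|v₂|v₃|v₄] into echelon form.
Reduction leaves 3 leading entries, giving rank 3.

3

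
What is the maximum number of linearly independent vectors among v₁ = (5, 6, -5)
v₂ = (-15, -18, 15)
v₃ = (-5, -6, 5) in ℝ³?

1

Form the matrix with v₁, v₂, v₃ as columns and reduce.
The echelon form has 1 nonzero row, so the rank is 1.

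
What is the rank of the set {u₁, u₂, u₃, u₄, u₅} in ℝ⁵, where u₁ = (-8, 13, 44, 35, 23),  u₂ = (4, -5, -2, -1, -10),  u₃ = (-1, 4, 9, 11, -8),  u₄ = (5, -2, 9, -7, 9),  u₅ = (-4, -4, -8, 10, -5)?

Row-reduce the 5×5 matrix with these as rows.
There are 4 pivot columns, so rank = 4.

4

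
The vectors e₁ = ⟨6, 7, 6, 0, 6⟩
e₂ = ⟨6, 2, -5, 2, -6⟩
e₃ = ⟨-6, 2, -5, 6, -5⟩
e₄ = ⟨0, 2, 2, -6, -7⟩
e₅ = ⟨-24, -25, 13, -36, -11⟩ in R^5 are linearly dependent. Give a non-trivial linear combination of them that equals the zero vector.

Set up α₁e₁ + … + α₅e₅ = 0 and solve the homogeneous system.
The free variable yields coefficients (3, 3, 2, -3, 1) (any nonzero multiple also works).

3e₁ + 3e₂ + 2e₃ - 3e₄ + e₅ = 0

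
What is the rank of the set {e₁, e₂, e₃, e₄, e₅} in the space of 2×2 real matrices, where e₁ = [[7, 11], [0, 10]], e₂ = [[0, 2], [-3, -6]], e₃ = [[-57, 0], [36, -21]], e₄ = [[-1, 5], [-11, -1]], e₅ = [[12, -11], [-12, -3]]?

rank 4

Use coordinates relative to {E₁₁, E₁₂, E₂₁, E₂₂}.
Apply Gaussian elimination to the matrix whose rows are e₁, e₂, e₃, e₄, e₅.
Reduction leaves 4 leading entries, giving rank 4.
(With 5 elements in a 4-dimensional space the rank is at most 4.)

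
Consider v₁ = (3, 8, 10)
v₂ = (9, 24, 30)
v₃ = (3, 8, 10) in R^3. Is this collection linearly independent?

Place the vectors as rows of a 3×3 matrix and reduce to echelon form.
The reduction yields 1 nonzero row, so the rank is 1.
Since rank 1 < 3, the set is linearly dependent.
Indeed 3v₁ - v₂ = 0.

linearly dependent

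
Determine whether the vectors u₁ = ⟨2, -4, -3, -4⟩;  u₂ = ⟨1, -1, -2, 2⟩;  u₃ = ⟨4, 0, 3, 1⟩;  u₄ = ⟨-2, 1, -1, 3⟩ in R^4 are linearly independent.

linearly independent

Form the 4×4 matrix with these as columns; its determinant is 33.
A nonzero determinant means the columns are linearly independent.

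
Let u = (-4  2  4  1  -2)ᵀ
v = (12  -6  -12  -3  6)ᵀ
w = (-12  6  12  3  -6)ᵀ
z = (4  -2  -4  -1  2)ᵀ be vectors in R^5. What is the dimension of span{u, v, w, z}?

Form the matrix with u, v, w, z as columns and reduce.
Exactly 1 pivot survives; hence the rank is 1.

1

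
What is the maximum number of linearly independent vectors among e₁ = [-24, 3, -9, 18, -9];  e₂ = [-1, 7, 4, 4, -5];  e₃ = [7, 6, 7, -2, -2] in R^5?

2

Put the 5×3 matrix [e₁|e₂|e₃] into echelon form.
There are 2 pivot columns, so rank = 2.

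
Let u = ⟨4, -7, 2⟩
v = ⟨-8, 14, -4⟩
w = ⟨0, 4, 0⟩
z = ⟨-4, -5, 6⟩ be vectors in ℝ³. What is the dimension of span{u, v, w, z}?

dim = 3

Form the matrix with u, v, w, z as columns and reduce.
There are 3 pivot columns, so rank = 3.
(With 4 elements in a 3-dimensional space the rank is at most 3.)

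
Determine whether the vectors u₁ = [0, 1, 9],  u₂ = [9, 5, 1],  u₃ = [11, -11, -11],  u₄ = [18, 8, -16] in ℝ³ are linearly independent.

There are 4 vectors in a 3-dimensional space, so they cannot be linearly independent.

linearly dependent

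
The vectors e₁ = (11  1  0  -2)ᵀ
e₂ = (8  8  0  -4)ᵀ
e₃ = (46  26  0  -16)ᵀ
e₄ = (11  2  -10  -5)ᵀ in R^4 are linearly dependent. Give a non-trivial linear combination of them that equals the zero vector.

2e₁ + 3e₂ - e₃ = 0

Solve the homogeneous system with e₁, e₂, e₃, e₄ as columns by row-reducing the coefficient matrix.
One solution (up to scaling) is (2, 3, -1, 0).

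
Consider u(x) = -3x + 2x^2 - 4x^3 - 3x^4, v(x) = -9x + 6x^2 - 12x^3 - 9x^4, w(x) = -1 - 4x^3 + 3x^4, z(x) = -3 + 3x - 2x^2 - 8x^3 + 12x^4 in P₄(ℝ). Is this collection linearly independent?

linearly dependent

Write each element as a coordinate vector in ℝ⁵ using {1, x, …, x^4}.
Place the vectors as rows of a 4×5 matrix and reduce to echelon form.
The reduction yields 2 nonzero rows, so the rank is 2.
Since rank 2 < 4, the set is linearly dependent.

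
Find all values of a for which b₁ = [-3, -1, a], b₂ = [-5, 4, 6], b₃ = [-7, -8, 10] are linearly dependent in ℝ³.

a = 4

The vectors are dependent exactly when the determinant of the matrix with rows b₁, b₂, b₃ vanishes.
The determinant works out to 68*a - 272.
Solving 68*a - 272 = 0 yields a = 4.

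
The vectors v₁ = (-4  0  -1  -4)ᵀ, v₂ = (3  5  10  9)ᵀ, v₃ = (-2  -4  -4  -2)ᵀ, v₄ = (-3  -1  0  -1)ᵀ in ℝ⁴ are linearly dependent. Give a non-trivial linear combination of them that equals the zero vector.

2v₁ + v₂ + 2v₃ - 3v₄ = 0

Solve the homogeneous system with v₁, v₂, v₃, v₄ as columns by row-reducing the coefficient matrix.
One solution (up to scaling) is (2, 1, 2, -3).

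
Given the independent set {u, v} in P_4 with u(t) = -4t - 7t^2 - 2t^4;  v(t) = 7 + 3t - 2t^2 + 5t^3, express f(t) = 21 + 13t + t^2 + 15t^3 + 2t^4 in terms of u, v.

Identify each element with its coordinate vector in ℝ⁵ via {1, t, …, t^4}.
Set up the augmented matrix [u | v | f] and row-reduce.
Row-reducing the augmented matrix gives the unique coefficients (a₁, a₂) = (-1, 3).

f = -u + 3v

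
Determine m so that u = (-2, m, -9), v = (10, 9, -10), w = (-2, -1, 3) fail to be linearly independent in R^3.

Dependence holds iff the 3×3 matrix [u v w] is singular.
The determinant works out to -10*m - 106.
Setting this to zero gives m = -53/5.

m = -53/5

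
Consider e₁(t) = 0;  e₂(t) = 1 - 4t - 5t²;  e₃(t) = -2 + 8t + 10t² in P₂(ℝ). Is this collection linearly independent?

linearly dependent

Take coordinates with respect to the standard basis {1, t, t²}.
One of the vectors is the zero vector, so the set is linearly dependent.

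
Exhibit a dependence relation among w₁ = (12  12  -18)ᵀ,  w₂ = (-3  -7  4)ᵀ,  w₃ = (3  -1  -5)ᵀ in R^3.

w₁ + 2w₂ - 2w₃ = 0

Row-reduce the matrix with w₁, w₂, w₃ as columns; the null space gives the coefficients.
The free variable yields coefficients (1, 2, -2) (any nonzero multiple also works).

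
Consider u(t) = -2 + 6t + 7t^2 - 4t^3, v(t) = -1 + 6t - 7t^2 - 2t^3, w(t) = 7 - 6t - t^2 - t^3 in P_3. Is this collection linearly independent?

Write each element as a coordinate vector in ℝ⁴ using {1, t, …, t^3}.
Row-reduce the matrix whose columns are u, v, w.
The reduction yields 3 nonzero rows, so the rank is 3.
Since rank = 3 (the number of vectors), the set is linearly independent.

linearly independent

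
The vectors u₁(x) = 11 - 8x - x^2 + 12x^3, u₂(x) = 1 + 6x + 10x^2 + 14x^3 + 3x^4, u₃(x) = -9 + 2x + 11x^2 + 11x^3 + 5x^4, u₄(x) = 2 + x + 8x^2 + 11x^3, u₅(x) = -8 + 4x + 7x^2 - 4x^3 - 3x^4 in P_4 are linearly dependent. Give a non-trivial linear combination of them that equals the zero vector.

Take coordinates with respect to {1, x, …, x^4}.
Write the vectors as columns of a matrix and find a nonzero vector in its null space.
One solution (up to scaling) is (1, 1, 0, -2, 1).

u₁ + u₂ - 2u₄ + u₅ = 0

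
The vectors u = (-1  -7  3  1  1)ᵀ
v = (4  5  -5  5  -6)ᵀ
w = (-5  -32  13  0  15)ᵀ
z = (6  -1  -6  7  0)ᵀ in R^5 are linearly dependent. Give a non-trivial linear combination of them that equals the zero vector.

3u - 2v - w + z = 0

Solve the homogeneous system with u, v, w, z as columns by row-reducing the coefficient matrix.
One solution (up to scaling) is (3, -2, -1, 1).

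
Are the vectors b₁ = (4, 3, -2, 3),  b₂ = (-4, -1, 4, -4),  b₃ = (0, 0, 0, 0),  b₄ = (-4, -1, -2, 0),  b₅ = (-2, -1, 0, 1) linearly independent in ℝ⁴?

There are 5 vectors in a 4-dimensional space, so they cannot be linearly independent.

linearly dependent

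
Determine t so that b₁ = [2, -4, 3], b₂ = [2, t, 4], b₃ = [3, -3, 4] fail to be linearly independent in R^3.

t = -10

Place the vectors as rows of a 3×3 matrix; dependence ⇔ determinant zero.
Cofactor expansion gives det = -t - 10.
Setting this to zero gives t = -10.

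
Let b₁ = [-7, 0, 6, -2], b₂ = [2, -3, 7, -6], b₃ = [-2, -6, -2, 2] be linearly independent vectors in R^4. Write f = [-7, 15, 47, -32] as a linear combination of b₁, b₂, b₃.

Write f = α₁b₁ + … + α₃b₃ and equate components.
Row-reducing the augmented matrix gives the unique coefficients (α₁, α₂, α₃) = (3, 3, -4).

f = 3b₁ + 3b₂ - 4b₃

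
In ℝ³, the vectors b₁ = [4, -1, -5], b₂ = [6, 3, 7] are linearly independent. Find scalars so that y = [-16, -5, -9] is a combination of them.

Set up the augmented matrix [b₁ | b₂ | y] and row-reduce.
Back-substitution yields (c₁, c₂) = (-1, -2).

y = -b₁ - 2b₂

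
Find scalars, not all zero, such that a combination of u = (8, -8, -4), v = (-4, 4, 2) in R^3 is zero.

Row-reduce the matrix with u, v as columns; the null space gives the coefficients.
A generator of the null space is (1, 2).

u + 2v = 0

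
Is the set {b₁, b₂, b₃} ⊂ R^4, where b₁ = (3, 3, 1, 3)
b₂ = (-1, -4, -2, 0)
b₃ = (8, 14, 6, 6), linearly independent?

linearly dependent

Row-reduce the matrix whose columns are b₁, b₂, b₃.
The reduction yields 2 nonzero rows, so the rank is 2.
Since rank 2 < 3, the set is linearly dependent.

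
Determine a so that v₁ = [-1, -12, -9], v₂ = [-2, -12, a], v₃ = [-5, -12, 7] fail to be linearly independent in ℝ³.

Place the vectors as rows of a 3×3 matrix; dependence ⇔ determinant zero.
The determinant works out to 48*a + 240.
Solving 48*a + 240 = 0 yields a = -5.

a = -5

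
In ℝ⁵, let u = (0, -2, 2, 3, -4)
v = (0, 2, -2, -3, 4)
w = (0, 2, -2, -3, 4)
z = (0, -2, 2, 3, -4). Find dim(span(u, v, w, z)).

Row-reduce the 4×5 matrix with these as rows.
The echelon form has 1 nonzero row, so the rank is 1.

dim = 1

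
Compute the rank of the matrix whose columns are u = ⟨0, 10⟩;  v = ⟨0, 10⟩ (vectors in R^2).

Apply Gaussian elimination to the matrix whose rows are u, v.
The echelon form has 1 nonzero row, so the rank is 1.

rank 1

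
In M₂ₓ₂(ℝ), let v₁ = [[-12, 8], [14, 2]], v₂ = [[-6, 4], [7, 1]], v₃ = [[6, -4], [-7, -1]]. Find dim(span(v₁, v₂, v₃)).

Represent each element by its coordinate vector in ℝ⁴.
Row-reduce the 3×4 matrix with these as rows.
Exactly 1 pivot survives; hence the rank is 1.

1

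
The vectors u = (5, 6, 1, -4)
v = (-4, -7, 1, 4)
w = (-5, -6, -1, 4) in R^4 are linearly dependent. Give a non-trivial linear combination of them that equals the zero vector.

u + w = 0

Row-reduce the matrix with u, v, w as columns; the null space gives the coefficients.
The free variable yields coefficients (1, 0, 1) (any nonzero multiple also works).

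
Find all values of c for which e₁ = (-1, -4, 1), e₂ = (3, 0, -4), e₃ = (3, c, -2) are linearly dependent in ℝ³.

The vectors are dependent exactly when the determinant of the matrix with rows e₁, e₂, e₃ vanishes.
The determinant works out to 24 - c.
Setting this to zero gives c = 24.

c = 24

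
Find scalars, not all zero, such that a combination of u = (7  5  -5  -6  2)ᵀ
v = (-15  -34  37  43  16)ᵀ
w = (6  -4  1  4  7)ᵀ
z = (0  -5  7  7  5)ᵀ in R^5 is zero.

3u + v - w - 3z = 0

Row-reduce the matrix with u, v, w, z as columns; the null space gives the coefficients.
A generator of the null space is (3, 1, -1, -3).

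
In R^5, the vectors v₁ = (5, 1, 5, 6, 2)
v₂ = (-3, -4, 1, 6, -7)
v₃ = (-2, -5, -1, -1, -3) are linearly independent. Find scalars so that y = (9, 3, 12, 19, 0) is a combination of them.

Solve the system with v₁, v₂, v₃ as columns and y as the right-hand side.
Row-reducing the augmented matrix gives the unique coefficients (α₁, α₂, α₃) = (2, 1, -1).

y = 2v₁ + v₂ - v₃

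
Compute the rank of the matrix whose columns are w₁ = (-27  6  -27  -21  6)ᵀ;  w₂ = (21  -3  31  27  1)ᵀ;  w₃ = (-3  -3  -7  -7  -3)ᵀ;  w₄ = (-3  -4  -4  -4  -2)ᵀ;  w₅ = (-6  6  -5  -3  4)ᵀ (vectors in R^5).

3

Apply Gaussian elimination to the matrix whose rows are w₁, w₂, w₃, w₄, w₅.
The echelon form has 3 nonzero rows, so the rank is 3.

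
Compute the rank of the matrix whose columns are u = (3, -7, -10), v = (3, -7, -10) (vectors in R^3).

rank 1

Form the matrix with u, v as columns and reduce.
Reduction leaves 1 leading entry, giving rank 1.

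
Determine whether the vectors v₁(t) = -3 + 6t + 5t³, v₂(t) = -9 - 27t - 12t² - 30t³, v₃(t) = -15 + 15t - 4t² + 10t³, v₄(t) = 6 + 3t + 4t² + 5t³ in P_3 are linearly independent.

Take coordinates with respect to the standard basis {1, t, …, t³}.
Row-reduce the matrix whose columns are v₁, v₂, v₃, v₄.
The reduction yields 2 nonzero rows, so the rank is 2.
Since rank 2 < 4, the set is linearly dependent.
Indeed 12v₁ + v₂ - 3v₃ = 0.

linearly dependent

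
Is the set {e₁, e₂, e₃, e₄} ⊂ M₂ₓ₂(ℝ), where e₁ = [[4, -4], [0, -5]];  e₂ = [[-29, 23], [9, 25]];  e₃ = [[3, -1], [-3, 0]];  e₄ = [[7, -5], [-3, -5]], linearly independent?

linearly dependent

Write each element as a coordinate vector in ℝ⁴ using {E₁₁, E₁₂, E₂₁, E₂₂}.
Form the 4×4 matrix with these as columns; its determinant is 0.
A zero determinant means the columns are linearly dependent.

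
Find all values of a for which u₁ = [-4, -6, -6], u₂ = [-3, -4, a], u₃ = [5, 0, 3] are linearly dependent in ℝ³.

The vectors are dependent exactly when the determinant of the matrix with rows u₁, u₂, u₃ vanishes.
Cofactor expansion gives det = -30*a - 126.
Setting this to zero gives a = -21/5.

a = -21/5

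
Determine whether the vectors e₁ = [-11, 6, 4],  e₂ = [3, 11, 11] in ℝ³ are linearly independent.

Row-reduce the matrix whose columns are e₁, e₂.
The reduction yields 2 nonzero rows, so the rank is 2.
Since rank = 2 (the number of vectors), the set is linearly independent.

linearly independent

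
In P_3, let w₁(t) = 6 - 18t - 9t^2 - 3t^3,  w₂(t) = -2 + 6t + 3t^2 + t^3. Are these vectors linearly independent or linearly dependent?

linearly dependent

Write each element as a coordinate vector in ℝ⁴ using {1, t, …, t^3}.
Place the vectors as rows of a 2×4 matrix and reduce to echelon form.
The reduction yields 1 nonzero row, so the rank is 1.
Since rank 1 < 2, the set is linearly dependent.
Indeed w₁ + 3w₂ = 0.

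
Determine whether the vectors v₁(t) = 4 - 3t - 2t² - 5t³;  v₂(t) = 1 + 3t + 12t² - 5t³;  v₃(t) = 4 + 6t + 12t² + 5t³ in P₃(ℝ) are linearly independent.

linearly independent

Write each element as a coordinate vector in ℝ⁴ using {1, t, …, t³}.
Row-reduce the matrix whose columns are v₁, v₂, v₃.
The reduction yields 3 nonzero rows, so the rank is 3.
Since rank = 3 (the number of vectors), the set is linearly independent.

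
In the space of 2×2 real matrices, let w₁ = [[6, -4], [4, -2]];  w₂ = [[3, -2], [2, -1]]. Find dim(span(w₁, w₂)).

Represent each element by its coordinate vector in ℝ⁴.
Row-reduce the 2×4 matrix with these as rows.
Reduction leaves 1 leading entry, giving rank 1.

1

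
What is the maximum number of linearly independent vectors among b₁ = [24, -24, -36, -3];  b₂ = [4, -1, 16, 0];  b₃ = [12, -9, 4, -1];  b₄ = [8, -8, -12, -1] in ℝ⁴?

Form the matrix with b₁, b₂, b₃, b₄ as columns and reduce.
Reduction leaves 2 leading entries, giving rank 2.

2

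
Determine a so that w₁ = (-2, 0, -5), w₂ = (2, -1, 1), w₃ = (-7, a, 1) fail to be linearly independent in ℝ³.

a = 37/8

Dependence holds iff the 3×3 matrix [w₁ w₂ w₃] is singular.
Cofactor expansion gives det = 37 - 8*a.
Setting this to zero gives a = 37/8.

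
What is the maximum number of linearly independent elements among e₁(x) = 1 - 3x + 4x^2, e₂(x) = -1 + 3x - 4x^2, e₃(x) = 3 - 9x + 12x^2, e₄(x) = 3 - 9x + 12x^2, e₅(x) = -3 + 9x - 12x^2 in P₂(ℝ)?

Use coordinates relative to {1, x, x^2}.
Row-reduce the 5×3 matrix with these as rows.
Exactly 1 pivot survives; hence the rank is 1.
(With 5 elements in a 3-dimensional space the rank is at most 3.)

1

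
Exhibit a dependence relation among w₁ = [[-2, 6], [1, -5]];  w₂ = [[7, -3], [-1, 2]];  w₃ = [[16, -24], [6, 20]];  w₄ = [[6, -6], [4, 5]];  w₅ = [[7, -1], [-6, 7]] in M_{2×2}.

Pass to coordinate vectors relative to the basis {E₁₁, E₁₂, E₂₁, E₂₂}.
Set up α₁w₁ + … + α₅w₅ = 0 and solve the homogeneous system.
A generator of the null space is (2, 0, 1, -2, 0).

2w₁ + w₃ - 2w₄ = 0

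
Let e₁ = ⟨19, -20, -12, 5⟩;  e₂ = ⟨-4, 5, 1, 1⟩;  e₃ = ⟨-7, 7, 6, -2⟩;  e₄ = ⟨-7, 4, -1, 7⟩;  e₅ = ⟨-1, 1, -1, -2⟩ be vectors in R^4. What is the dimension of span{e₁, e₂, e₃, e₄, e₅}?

dim = 4

Put the 4×5 matrix [e₁|e₂|e₃|e₄|e₅] into echelon form.
The echelon form has 4 nonzero rows, so the rank is 4.
(With 5 elements in a 4-dimensional space the rank is at most 4.)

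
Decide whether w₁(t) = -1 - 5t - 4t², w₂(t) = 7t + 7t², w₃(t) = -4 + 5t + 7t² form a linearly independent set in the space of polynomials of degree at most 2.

linearly independent

Take coordinates with respect to the standard basis {1, t, t²}.
Place the vectors as rows of a 3×3 matrix and reduce to echelon form.
The reduction yields 3 nonzero rows, so the rank is 3.
Since rank = 3 (the number of vectors), the set is linearly independent.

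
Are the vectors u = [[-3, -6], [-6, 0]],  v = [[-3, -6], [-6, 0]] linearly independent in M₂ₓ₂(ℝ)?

Take coordinates with respect to the standard basis {E₁₁, E₁₂, E₂₁, E₂₂}.
Row-reduce the matrix whose columns are u, v.
The reduction yields 1 nonzero row, so the rank is 1.
Since rank 1 < 2, the set is linearly dependent.
Indeed u - v = 0.

linearly dependent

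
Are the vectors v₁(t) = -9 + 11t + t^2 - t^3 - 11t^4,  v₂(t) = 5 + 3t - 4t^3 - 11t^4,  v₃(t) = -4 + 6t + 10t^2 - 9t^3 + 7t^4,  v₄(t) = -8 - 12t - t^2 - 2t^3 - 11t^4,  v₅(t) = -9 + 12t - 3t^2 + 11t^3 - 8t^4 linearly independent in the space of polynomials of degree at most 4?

linearly independent

Take coordinates with respect to the standard basis {1, t, …, t^4}.
Row-reduce the matrix whose columns are v₁, v₂, v₃, v₄, v₅.
The reduction yields 5 nonzero rows, so the rank is 5.
Since rank = 5 (the number of vectors), the set is linearly independent.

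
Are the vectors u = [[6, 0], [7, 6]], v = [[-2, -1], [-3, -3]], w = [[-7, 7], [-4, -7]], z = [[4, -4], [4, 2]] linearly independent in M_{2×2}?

linearly independent

Write each element as a coordinate vector in ℝ⁴ using {E₁₁, E₁₂, E₂₁, E₂₂}.
Place the vectors as rows of a 4×4 matrix and reduce to echelon form.
The reduction yields 4 nonzero rows, so the rank is 4.
Since rank = 4 (the number of vectors), the set is linearly independent.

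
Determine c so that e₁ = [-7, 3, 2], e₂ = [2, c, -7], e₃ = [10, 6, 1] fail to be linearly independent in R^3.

c = -18

Place the vectors as rows of a 3×3 matrix; dependence ⇔ determinant zero.
Expanding, det = -27*c - 486.
Setting this to zero gives c = -18.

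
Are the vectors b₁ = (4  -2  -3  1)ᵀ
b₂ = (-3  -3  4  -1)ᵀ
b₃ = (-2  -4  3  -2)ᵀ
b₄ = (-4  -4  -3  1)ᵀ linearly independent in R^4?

The matrix [b₁|b₂|b₃|b₄] has determinant 202.
A nonzero determinant means the columns are linearly independent.

linearly independent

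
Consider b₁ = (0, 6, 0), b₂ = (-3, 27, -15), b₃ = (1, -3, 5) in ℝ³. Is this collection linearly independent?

Place the vectors as rows of a 3×3 matrix and reduce to echelon form.
The reduction yields 2 nonzero rows, so the rank is 2.
Since rank 2 < 3, the set is linearly dependent.

linearly dependent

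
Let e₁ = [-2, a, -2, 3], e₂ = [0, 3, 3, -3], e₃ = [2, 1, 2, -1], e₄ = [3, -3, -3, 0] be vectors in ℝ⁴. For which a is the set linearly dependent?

a = -5/3

Dependence holds iff the 4×4 matrix [e₁ e₂ e₃ e₄] is singular.
Expanding, det = -27*a - 45.
This vanishes exactly when a = -5/3.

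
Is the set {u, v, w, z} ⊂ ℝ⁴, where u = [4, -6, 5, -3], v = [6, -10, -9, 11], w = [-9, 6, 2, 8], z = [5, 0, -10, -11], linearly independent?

linearly independent

Form the 4×4 matrix with these as columns; its determinant is 4668.
A nonzero determinant means the columns are linearly independent.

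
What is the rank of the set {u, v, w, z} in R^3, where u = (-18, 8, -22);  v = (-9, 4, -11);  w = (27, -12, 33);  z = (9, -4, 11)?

Row-reduce the 4×3 matrix with these as rows.
The echelon form has 1 nonzero row, so the rank is 1.
(With 4 elements in a 3-dimensional space the rank is at most 3.)

1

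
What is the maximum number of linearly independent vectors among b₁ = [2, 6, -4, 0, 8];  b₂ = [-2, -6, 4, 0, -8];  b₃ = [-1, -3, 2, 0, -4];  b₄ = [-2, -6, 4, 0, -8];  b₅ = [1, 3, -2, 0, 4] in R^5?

1

Form the matrix with b₁, b₂, b₃, b₄, b₅ as columns and reduce.
Reduction leaves 1 leading entry, giving rank 1.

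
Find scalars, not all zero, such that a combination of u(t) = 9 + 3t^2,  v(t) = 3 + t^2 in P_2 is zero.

u - 3v = 0

Take coordinates with respect to {1, t, t^2}.
Write the vectors as columns of a matrix and find a nonzero vector in its null space.
The free variable yields coefficients (1, -3) (any nonzero multiple also works).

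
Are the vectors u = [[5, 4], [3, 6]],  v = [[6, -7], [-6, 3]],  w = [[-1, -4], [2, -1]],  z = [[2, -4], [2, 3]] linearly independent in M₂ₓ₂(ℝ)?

Take coordinates with respect to the standard basis {E₁₁, E₁₂, E₂₁, E₂₂}.
Place the vectors as rows of a 4×4 matrix and reduce to echelon form.
The reduction yields 4 nonzero rows, so the rank is 4.
Since rank = 4 (the number of vectors), the set is linearly independent.

linearly independent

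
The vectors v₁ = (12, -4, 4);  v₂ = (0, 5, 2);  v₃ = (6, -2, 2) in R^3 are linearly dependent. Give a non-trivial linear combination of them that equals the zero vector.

Row-reduce the matrix with v₁, v₂, v₃ as columns; the null space gives the coefficients.
One solution (up to scaling) is (1, 0, -2).

v₁ - 2v₃ = 0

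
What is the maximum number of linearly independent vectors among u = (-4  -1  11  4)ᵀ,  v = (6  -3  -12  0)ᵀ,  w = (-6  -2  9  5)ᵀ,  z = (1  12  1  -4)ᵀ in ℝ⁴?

4

Form the matrix with u, v, w, z as columns and reduce.
Exactly 4 pivots survive; hence the rank is 4.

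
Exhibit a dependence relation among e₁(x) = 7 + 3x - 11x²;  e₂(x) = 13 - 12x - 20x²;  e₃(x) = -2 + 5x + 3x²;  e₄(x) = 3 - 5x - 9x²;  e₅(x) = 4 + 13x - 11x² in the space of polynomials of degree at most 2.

e₁ - e₂ - 3e₃ = 0

Write each element as a vector in ℝ³ using {1, x, x²}.
Solve the homogeneous system with e₁, e₂, e₃, e₄, e₅ as columns by row-reducing the coefficient matrix.
A generator of the null space is (1, -1, -3, 0, 0).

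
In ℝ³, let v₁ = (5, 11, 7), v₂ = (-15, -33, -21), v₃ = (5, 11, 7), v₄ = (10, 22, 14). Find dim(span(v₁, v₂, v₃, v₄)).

Put the 3×4 matrix [v₁|v₂|v₃|v₄] into echelon form.
The echelon form has 1 nonzero row, so the rank is 1.
(With 4 elements in a 3-dimensional space the rank is at most 3.)

1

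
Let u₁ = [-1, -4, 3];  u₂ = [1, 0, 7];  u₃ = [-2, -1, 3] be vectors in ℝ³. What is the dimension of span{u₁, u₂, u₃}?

3

Form the matrix with u₁, u₂, u₃ as columns and reduce.
Exactly 3 pivots survive; hence the rank is 3.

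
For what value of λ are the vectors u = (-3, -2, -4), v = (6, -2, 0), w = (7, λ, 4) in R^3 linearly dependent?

Place the vectors as rows of a 3×3 matrix; dependence ⇔ determinant zero.
Expanding, det = 16 - 24*λ.
This vanishes exactly when λ = 2/3.

λ = 2/3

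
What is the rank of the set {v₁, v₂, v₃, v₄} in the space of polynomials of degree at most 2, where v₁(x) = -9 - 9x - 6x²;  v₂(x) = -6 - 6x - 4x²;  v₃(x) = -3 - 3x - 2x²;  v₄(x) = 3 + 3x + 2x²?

1

Use coordinates relative to {1, x, x²}.
Put the 3×4 matrix [v₁|v₂|v₃|v₄] into echelon form.
There is 1 pivot column, so rank = 1.
(With 4 elements in a 3-dimensional space the rank is at most 3.)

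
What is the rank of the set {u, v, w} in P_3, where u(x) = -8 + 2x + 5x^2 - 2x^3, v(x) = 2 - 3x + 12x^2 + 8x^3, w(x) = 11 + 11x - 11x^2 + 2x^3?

Represent each element by its coordinate vector in ℝ⁴.
Form the matrix with u, v, w as columns and reduce.
Exactly 3 pivots survive; hence the rank is 3.

rank 3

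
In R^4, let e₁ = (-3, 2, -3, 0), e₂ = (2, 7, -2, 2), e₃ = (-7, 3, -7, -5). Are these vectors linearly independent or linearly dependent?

linearly independent

Row-reduce the matrix whose columns are e₁, e₂, e₃.
The reduction yields 3 nonzero rows, so the rank is 3.
Since rank = 3 (the number of vectors), the set is linearly independent.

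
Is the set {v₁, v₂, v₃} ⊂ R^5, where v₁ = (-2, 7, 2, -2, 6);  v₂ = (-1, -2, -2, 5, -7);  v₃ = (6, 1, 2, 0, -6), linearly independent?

Row-reduce the matrix whose columns are v₁, v₂, v₃.
The reduction yields 3 nonzero rows, so the rank is 3.
Since rank = 3 (the number of vectors), the set is linearly independent.

linearly independent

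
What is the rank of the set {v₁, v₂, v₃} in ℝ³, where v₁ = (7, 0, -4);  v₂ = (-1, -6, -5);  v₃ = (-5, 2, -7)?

3

Put the 3×3 matrix [v₁|v₂|v₃] into echelon form.
Exactly 3 pivots survive; hence the rank is 3.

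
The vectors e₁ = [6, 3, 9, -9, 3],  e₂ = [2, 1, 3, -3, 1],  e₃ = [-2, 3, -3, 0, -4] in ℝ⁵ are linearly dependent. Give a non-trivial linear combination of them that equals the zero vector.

e₁ - 3e₂ = 0

Row-reduce the matrix with e₁, e₂, e₃ as columns; the null space gives the coefficients.
A generator of the null space is (1, -3, 0).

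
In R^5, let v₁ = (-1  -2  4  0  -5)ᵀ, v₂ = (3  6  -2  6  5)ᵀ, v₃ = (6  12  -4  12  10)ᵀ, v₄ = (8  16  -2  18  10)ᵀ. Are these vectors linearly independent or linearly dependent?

linearly dependent

One vector is a scalar multiple of another, so the set is dependent.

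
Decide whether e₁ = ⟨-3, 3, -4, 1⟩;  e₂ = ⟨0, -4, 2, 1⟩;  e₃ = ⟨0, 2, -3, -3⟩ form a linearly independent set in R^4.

linearly independent

Row-reduce the matrix whose columns are e₁, e₂, e₃.
The reduction yields 3 nonzero rows, so the rank is 3.
Since rank = 3 (the number of vectors), the set is linearly independent.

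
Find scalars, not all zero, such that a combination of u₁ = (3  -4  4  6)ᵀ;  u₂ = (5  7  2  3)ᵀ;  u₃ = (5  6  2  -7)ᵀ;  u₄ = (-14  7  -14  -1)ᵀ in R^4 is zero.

Write the vectors as columns of a matrix and find a nonzero vector in its null space.
A generator of the null space is (3, -1, 2, 1).

3u₁ - u₂ + 2u₃ + u₄ = 0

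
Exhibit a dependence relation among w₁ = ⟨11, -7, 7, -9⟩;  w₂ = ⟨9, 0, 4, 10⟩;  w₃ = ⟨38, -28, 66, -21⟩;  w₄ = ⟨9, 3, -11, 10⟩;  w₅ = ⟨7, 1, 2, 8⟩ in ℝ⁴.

Set up α₁w₁ + … + α₅w₅ = 0 and solve the homogeneous system.
One solution (up to scaling) is (3, 2, -1, -3, 2).

3w₁ + 2w₂ - w₃ - 3w₄ + 2w₅ = 0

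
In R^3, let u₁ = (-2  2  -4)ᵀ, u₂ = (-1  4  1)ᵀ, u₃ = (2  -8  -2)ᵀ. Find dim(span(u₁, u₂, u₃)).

dim = 2

Put the 3×3 matrix [u₁|u₂|u₃] into echelon form.
Exactly 2 pivots survive; hence the rank is 2.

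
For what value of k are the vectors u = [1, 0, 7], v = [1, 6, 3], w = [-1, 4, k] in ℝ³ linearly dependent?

Place the vectors as rows of a 3×3 matrix; dependence ⇔ determinant zero.
Cofactor expansion gives det = 6*k + 58.
Solving 6*k + 58 = 0 yields k = -29/3.

k = -29/3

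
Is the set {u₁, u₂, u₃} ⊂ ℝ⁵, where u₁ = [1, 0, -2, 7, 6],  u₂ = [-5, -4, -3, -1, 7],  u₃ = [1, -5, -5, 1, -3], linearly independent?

Place the vectors as rows of a 3×5 matrix and reduce to echelon form.
The reduction yields 3 nonzero rows, so the rank is 3.
Since rank = 3 (the number of vectors), the set is linearly independent.

linearly independent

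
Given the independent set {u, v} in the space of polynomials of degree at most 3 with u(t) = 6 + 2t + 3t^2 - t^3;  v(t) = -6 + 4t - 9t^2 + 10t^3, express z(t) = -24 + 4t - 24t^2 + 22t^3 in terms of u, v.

z = -2u + 2v

Identify each element with its coordinate vector in ℝ⁴ via {1, t, …, t^3}.
Solve the system with u, v as columns and z as the right-hand side.
The system has the unique solution (α₁, α₂) = (-2, 2).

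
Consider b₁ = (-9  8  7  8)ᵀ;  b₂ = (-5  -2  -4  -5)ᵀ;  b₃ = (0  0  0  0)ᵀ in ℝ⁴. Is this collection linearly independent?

One of the vectors is the zero vector, so the set is linearly dependent.

linearly dependent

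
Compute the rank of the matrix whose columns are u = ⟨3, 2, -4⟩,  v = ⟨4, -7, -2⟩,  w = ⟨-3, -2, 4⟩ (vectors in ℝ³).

2

Form the matrix with u, v, w as columns and reduce.
Exactly 2 pivots survive; hence the rank is 2.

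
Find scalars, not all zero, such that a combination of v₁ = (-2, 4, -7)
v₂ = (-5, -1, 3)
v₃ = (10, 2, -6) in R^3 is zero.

2v₂ + v₃ = 0

Solve the homogeneous system with v₁, v₂, v₃ as columns by row-reducing the coefficient matrix.
A generator of the null space is (0, 2, 1).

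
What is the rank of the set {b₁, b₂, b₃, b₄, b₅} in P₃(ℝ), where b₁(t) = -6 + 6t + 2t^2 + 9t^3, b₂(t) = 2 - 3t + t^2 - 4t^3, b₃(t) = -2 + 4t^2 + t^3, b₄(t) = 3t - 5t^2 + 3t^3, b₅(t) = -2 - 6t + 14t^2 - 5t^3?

Pass to coordinate vectors with respect to the basis {1, t, …, t^3}.
Form the matrix with b₁, b₂, b₃, b₄, b₅ as columns and reduce.
Reduction leaves 2 leading entries, giving rank 2.
(With 5 elements in a 4-dimensional space the rank is at most 4.)

2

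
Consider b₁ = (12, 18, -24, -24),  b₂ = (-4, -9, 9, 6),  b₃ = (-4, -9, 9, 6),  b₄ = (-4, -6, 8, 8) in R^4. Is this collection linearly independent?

linearly dependent

The matrix [b₁|b₂|b₃|b₄] has determinant 0.
A zero determinant means the columns are linearly dependent.
Indeed b₂ - b₃ = 0.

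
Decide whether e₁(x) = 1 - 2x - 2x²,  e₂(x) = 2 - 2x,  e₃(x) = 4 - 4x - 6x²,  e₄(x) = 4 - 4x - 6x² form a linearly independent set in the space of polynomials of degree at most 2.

linearly dependent

Take coordinates with respect to the standard basis {1, x, x²}.
There are 4 vectors in a 3-dimensional space, so they cannot be linearly independent.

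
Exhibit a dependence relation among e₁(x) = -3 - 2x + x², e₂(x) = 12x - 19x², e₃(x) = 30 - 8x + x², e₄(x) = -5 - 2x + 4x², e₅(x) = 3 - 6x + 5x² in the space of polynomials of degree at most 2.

5e₁ - 3e₂ - 2e₃ - 15e₄ = 0

Pass to coordinate vectors relative to the basis {1, x, x²}.
Write the vectors as columns of a matrix and find a nonzero vector in its null space.
One solution (up to scaling) is (5, -3, -2, -15, 0).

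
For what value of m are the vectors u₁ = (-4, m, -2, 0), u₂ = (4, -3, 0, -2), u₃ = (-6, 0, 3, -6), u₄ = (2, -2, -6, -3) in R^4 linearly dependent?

The set is linearly dependent precisely when det[u₁; u₂; u₃; u₄] = 0.
Cofactor expansion gives det = 240*m - 528.
Setting this to zero gives m = 11/5.

m = 11/5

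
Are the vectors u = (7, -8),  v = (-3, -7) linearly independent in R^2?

Row-reduce the matrix whose columns are u, v.
The reduction yields 2 nonzero rows, so the rank is 2.
Since rank = 2 (the number of vectors), the set is linearly independent.

linearly independent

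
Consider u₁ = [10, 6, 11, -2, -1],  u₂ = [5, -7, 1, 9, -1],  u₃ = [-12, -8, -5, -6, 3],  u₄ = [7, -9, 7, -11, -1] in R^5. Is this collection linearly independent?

Place the vectors as rows of a 4×5 matrix and reduce to echelon form.
The reduction yields 4 nonzero rows, so the rank is 4.
Since rank = 4 (the number of vectors), the set is linearly independent.

linearly independent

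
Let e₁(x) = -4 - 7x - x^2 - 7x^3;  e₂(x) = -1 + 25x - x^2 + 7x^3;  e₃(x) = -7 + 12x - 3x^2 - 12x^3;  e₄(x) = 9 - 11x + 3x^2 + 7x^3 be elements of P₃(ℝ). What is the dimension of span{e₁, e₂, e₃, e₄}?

dim = 3

Pass to coordinate vectors with respect to the basis {1, x, …, x^3}.
Row-reduce the 4×4 matrix with these as rows.
There are 3 pivot columns, so rank = 3.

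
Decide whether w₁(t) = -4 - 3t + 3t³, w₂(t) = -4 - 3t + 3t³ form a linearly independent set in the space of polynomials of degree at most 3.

Write each element as a coordinate vector in ℝ⁴ using {1, t, …, t³}.
Place the vectors as rows of a 2×4 matrix and reduce to echelon form.
The reduction yields 1 nonzero row, so the rank is 1.
Since rank 1 < 2, the set is linearly dependent.

linearly dependent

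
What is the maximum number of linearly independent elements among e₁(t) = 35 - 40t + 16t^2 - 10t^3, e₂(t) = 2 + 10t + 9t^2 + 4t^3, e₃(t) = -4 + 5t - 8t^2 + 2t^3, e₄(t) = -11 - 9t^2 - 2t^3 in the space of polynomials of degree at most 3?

Use coordinates relative to {1, t, …, t^3}.
Row-reduce the 4×4 matrix with these as rows.
There are 3 pivot columns, so rank = 3.

3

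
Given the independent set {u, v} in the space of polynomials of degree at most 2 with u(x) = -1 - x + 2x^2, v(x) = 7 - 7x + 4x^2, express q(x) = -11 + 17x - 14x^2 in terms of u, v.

q = -3u - 2v

Take coordinate vectors relative to {1, x, x^2}.
Solve the system with u, v as columns and q as the right-hand side.
Back-substitution yields (α₁, α₂) = (-3, -2).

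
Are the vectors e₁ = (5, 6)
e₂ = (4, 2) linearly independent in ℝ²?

linearly independent

Form the 2×2 matrix with these as columns; its determinant is -14.
A nonzero determinant means the columns are linearly independent.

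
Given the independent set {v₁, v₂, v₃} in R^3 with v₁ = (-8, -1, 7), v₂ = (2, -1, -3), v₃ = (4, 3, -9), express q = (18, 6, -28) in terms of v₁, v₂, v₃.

q = -v₁ + v₂ + 2v₃

Solve the system with v₁, v₂, v₃ as columns and q as the right-hand side.
The system has the unique solution (α₁, α₂, α₃) = (-1, 1, 2).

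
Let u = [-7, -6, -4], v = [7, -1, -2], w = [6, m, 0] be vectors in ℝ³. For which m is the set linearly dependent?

Dependence holds iff the 3×3 matrix [u v w] is singular.
Cofactor expansion gives det = 48 - 42*m.
This vanishes exactly when m = 8/7.

m = 8/7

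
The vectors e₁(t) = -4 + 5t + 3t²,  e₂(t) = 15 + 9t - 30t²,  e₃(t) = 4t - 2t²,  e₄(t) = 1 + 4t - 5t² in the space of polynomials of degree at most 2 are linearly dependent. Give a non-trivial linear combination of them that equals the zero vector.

3e₁ + e₂ - 3e₃ - 3e₄ = 0

Pass to coordinate vectors relative to the basis {1, t, t²}.
Set up α₁e₁ + … + α₄e₄ = 0 and solve the homogeneous system.
One solution (up to scaling) is (3, 1, -3, -3).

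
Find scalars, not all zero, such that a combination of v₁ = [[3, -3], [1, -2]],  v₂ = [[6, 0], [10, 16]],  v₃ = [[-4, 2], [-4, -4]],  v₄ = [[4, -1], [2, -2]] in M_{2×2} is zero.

Write each element as a vector in ℝ⁴ using {E₁₁, E₁₂, E₂₁, E₂₂}.
Set up α₁v₁ + … + α₄v₄ = 0 and solve the homogeneous system.
A generator of the null space is (2, 1, 3, 0).

2v₁ + v₂ + 3v₃ = 0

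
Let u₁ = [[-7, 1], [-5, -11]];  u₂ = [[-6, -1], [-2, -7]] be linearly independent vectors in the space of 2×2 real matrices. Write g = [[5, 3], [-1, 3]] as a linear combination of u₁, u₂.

Identify each element with its coordinate vector in ℝ⁴ via {E₁₁, E₁₂, E₂₁, E₂₂}.
Write g = α₁u₁ + α₂u₂ and equate components.
The system has the unique solution (α₁, α₂) = (1, -2).

g = u₁ - 2u₂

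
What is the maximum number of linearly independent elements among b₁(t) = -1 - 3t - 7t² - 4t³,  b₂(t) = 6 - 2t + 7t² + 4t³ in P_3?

Represent each element by its coordinate vector in ℝ⁴.
Apply Gaussian elimination to the matrix whose rows are b₁, b₂.
Exactly 2 pivots survive; hence the rank is 2.

2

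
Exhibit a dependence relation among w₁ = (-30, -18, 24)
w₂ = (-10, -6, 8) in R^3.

w₁ - 3w₂ = 0

Write the vectors as columns of a matrix and find a nonzero vector in its null space.
One solution (up to scaling) is (1, -3).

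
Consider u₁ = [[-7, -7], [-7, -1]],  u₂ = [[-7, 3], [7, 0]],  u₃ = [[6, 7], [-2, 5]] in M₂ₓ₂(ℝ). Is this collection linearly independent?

Take coordinates with respect to the standard basis {E₁₁, E₁₂, E₂₁, E₂₂}.
Row-reduce the matrix whose columns are u₁, u₂, u₃.
The reduction yields 3 nonzero rows, so the rank is 3.
Since rank = 3 (the number of vectors), the set is linearly independent.

linearly independent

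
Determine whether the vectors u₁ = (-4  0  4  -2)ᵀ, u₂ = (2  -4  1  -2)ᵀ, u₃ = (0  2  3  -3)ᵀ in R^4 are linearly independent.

Row-reduce the matrix whose columns are u₁, u₂, u₃.
The reduction yields 3 nonzero rows, so the rank is 3.
Since rank = 3 (the number of vectors), the set is linearly independent.

linearly independent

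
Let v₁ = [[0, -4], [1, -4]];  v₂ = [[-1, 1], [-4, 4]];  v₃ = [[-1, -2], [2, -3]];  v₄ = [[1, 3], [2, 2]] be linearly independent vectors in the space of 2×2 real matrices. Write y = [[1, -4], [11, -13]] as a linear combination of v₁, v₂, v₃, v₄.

Take coordinate vectors relative to {E₁₁, E₁₂, E₂₁, E₂₂}.
Since v₁, v₂, v₃, v₄ are independent, the coefficients expressing y are uniquely determined by a linear system.
The system has the unique solution (c₁, …, c₄) = (-1, -3, 1, -1).

y = -v₁ - 3v₂ + v₃ - v₄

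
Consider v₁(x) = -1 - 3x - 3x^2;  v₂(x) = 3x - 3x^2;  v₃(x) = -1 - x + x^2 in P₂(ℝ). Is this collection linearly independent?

Write each element as a coordinate vector in ℝ³ using {1, x, x^2}.
The matrix [v₁|v₂|v₃] has determinant -18.
A nonzero determinant means the columns are linearly independent.

linearly independent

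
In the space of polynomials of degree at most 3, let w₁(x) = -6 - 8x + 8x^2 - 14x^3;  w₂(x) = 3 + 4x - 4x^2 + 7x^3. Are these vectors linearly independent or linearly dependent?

linearly dependent

Write each element as a coordinate vector in ℝ⁴ using {1, x, …, x^3}.
Place the vectors as rows of a 2×4 matrix and reduce to echelon form.
The reduction yields 1 nonzero row, so the rank is 1.
Since rank 1 < 2, the set is linearly dependent.
Indeed w₁ + 2w₂ = 0.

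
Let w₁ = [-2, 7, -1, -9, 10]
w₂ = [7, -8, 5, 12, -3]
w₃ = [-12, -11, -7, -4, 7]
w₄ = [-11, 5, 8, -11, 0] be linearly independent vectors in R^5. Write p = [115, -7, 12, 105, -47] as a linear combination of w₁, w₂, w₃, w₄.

p = -w₁ + 3w₂ - 4w₃ - 4w₄

Write p = α₁w₁ + … + α₄w₄ and equate components.
The system has the unique solution (α₁, …, α₄) = (-1, 3, -4, -4).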